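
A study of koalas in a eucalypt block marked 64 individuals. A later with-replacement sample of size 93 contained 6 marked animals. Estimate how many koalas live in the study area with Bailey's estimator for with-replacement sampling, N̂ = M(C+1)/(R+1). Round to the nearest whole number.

N ≈ 859

N̂ = 64·(93+1)/(6+1) = 64·94/7 = 6016/7 ≈ 859.4 → 859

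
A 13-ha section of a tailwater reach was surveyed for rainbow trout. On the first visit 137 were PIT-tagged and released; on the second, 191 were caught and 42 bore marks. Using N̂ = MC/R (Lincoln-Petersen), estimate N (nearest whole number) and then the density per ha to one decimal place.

density ≈ 47.9 rainbow trout per ha

N̂ = 137·191/42 = 26167/42 ≈ 623.0 → 623
Density = N̂ / area = 623 / 13 ≈ 47.92 → 47.9 per ha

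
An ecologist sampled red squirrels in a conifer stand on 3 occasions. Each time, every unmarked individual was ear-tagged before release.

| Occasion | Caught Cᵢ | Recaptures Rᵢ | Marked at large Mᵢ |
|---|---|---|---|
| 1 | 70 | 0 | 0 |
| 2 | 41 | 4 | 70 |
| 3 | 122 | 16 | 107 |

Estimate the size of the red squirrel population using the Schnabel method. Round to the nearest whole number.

N ≈ 796

Σ MᵢCᵢ = 0·70 + 70·41 + 107·122 = 0 + 2870 + 13054 = 15924
Σ Rᵢ = 0 + 4 + 16 = 20
N̂ = 15924 / 20 ≈ 796.2 → 796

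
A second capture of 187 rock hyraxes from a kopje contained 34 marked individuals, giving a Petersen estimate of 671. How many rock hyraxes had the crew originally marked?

From N = M·C/R: M = N·R / C = 671·34 / 187 = 22814 / 187 = 122.

M = 122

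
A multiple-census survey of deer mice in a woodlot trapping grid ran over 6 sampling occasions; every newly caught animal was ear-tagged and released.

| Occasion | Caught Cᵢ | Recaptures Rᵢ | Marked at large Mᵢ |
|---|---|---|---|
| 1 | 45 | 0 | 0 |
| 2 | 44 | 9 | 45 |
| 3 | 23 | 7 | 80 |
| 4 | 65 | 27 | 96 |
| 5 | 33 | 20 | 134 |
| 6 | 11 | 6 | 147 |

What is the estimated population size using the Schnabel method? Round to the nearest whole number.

Σ MᵢCᵢ = 0·45 + 45·44 + 80·23 + 96·65 + 134·33 + 147·11 = 0 + 1980 + 1840 + 6240 + 4422 + 1617 = 16099
Σ Rᵢ = 0 + 9 + 7 + 27 + 20 + 6 = 69
N̂ = 16099 / 69 ≈ 233.3 → 233

N ≈ 233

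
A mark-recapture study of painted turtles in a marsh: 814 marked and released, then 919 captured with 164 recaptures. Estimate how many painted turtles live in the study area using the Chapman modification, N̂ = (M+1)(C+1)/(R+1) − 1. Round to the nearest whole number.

N̂ = (814+1)(919+1)/(164+1) − 1 = 815·920/165 − 1
= 749800/165 − 1 ≈ 4544.2 − 1 ≈ 4543.2 → 4543

N ≈ 4543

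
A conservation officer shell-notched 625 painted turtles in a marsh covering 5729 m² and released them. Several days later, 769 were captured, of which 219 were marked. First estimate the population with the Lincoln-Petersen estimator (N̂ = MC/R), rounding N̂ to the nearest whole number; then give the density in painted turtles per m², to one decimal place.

density ≈ 0.4 painted turtles per m²

N̂ = 625·769/219 = 480625/219 ≈ 2194.6 → 2195
Density = N̂ / area = 2195 / 5729 ≈ 0.38 → 0.4 per m²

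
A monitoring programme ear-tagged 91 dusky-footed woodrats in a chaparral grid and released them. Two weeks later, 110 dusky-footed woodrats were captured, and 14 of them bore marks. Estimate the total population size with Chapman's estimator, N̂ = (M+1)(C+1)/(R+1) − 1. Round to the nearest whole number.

N̂ = (91+1)(110+1)/(14+1) − 1 = 92·111/15 − 1
= 10212/15 − 1 ≈ 680.8 − 1 ≈ 679.8 → 680

N ≈ 680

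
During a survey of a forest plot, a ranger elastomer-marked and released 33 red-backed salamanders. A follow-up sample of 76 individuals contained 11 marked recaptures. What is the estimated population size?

The marked fraction in the recapture sample should equal the marked fraction in the population: 11/76 = 33/N.
N = (33 × 76) / 11 = 2508 / 11 = 228

N = 228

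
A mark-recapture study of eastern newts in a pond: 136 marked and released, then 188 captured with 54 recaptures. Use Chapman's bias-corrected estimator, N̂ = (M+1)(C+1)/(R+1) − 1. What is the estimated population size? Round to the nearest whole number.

N̂ = (136+1)(188+1)/(54+1) − 1 = 137·189/55 − 1
= 25893/55 − 1 ≈ 470.8 − 1 ≈ 469.8 → 470

N ≈ 470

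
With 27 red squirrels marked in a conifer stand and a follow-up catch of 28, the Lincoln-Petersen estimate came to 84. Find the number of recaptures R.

From N = M·C/R: R = M·C / N = 27·28 / 84 = 756 / 84 = 9.

R = 9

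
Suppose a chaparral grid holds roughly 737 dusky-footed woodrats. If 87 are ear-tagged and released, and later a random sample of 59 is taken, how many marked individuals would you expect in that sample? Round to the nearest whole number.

The marked fraction of the population is 87/737, so in a sample of 59 expect C·(M/N) marked.
E[R] = 87 × 59 / 737 = 5133 / 737 ≈ 7.0 → 7

expected recaptures ≈ 7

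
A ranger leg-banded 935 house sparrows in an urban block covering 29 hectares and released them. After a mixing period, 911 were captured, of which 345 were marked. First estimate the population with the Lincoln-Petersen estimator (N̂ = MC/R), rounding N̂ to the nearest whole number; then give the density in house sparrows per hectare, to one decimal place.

density ≈ 85.1 house sparrows per hectare

N̂ = 935·911/345 = 851785/345 ≈ 2468.9 → 2469
Density = N̂ / area = 2469 / 29 ≈ 85.14 → 85.1 per hectare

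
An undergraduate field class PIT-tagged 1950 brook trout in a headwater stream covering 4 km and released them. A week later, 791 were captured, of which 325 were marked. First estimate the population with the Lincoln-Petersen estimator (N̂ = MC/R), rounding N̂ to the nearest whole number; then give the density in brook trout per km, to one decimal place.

density ≈ 1186.5 brook trout per km

N̂ = 1950·791/325 = 1542450/325 = 4746
Density = N̂ / area = 4746 / 4 ≈ 1186.50 → 1186.5 per km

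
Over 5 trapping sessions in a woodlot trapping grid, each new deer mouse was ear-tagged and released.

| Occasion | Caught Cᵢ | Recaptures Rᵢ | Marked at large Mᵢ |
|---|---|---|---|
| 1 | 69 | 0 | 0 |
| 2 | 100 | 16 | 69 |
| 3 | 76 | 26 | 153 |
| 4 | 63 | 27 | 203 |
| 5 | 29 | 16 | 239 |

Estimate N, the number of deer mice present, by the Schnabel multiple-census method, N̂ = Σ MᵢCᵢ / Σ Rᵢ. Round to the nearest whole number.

N ≈ 450

Σ MᵢCᵢ = 0·69 + 69·100 + 153·76 + 203·63 + 239·29 = 0 + 6900 + 11628 + 12789 + 6931 = 38248
Σ Rᵢ = 0 + 16 + 26 + 27 + 16 = 85
N̂ = 38248 / 85 ≈ 450.0 → 450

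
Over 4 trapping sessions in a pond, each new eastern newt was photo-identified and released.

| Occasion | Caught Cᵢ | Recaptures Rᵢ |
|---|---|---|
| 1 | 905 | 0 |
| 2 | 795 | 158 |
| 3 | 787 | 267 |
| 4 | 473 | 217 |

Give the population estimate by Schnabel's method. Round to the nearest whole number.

N ≈ 4530

Marked at large before each occasion: Mᵢ = Σⱼ<ᵢ (Cⱼ − Rⱼ) → M1=0, M2=905, M3=1542, M4=2062
Σ MᵢCᵢ = 0·905 + 905·795 + 1542·787 + 2062·473 = 0 + 719475 + 1213554 + 975326 = 2908355
Σ Rᵢ = 0 + 158 + 267 + 217 = 642
N̂ = 2908355 / 642 ≈ 4530.1 → 4530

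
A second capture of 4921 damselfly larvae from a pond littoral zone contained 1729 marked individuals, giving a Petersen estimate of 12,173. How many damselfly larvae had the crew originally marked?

From N = M·C/R: M = N·R / C = 12173·1729 / 4921 = 21047117 / 4921 = 4277.

M = 4277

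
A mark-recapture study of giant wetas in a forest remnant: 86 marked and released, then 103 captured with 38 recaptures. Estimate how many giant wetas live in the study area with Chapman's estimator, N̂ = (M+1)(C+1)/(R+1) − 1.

N̂ = (86+1)(103+1)/(38+1) − 1 = 87·104/39 − 1
= 9048/39 − 1 = 232 − 1 = 231

N = 231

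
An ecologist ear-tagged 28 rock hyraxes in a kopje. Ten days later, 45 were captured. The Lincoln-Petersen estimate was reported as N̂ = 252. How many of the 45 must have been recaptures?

R = 5

From N = M·C/R: R = M·C / N = 28·45 / 252 = 1260 / 252 = 5.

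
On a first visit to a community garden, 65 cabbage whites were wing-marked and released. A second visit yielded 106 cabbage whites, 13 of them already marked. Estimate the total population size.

N = (65 × 106) / 13 = 6890 / 13 = 530

N = 530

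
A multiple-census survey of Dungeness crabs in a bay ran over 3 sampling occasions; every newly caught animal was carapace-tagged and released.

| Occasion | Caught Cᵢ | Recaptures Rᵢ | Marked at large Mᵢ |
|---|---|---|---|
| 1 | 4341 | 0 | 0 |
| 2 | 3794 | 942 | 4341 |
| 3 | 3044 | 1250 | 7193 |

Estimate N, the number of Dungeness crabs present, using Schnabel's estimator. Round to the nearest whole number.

Σ MᵢCᵢ = 0·4341 + 4341·3794 + 7193·3044 = 0 + 16469754 + 21895492 = 38365246
Σ Rᵢ = 0 + 942 + 1250 = 2192
N̂ = 38365246 / 2192 ≈ 17502.4 → 17502

N ≈ 17,502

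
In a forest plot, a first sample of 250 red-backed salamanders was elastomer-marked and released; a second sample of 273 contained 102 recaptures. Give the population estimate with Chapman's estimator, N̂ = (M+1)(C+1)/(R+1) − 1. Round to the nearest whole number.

N ≈ 667

N̂ = (250+1)(273+1)/(102+1) − 1 = 251·274/103 − 1
= 68774/103 − 1 ≈ 667.7 − 1 ≈ 666.7 → 667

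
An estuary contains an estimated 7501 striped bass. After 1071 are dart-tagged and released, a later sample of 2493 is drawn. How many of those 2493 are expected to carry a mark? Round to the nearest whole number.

expected recaptures ≈ 356

Expected recaptures E[R] = M·C / N.
E[R] = 1071 × 2493 / 7501 = 2670003 / 7501 ≈ 356.0 → 356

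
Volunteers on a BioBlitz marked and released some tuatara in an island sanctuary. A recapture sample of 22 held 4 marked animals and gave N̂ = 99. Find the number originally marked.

M = 18

From N = M·C/R: M = N·R / C = 99·4 / 22 = 396 / 22 = 18.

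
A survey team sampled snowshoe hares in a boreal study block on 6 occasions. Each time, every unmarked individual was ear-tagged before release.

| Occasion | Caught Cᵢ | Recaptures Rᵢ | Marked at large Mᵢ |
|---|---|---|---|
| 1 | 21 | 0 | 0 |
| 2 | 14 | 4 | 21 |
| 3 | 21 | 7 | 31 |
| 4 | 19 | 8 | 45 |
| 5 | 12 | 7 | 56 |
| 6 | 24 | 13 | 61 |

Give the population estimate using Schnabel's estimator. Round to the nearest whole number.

N ≈ 101

Σ MᵢCᵢ = 0·21 + 21·14 + 31·21 + 45·19 + 56·12 + 61·24 = 0 + 294 + 651 + 855 + 672 + 1464 = 3936
Σ Rᵢ = 0 + 4 + 7 + 8 + 7 + 13 = 39
N̂ = 3936 / 39 ≈ 100.9 → 101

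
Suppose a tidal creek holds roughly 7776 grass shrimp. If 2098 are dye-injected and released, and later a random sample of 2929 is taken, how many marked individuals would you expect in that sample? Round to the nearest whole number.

expected recaptures ≈ 790

Expected recaptures E[R] = M·C / N.
E[R] = 2098 × 2929 / 7776 = 6145042 / 7776 ≈ 790.3 → 790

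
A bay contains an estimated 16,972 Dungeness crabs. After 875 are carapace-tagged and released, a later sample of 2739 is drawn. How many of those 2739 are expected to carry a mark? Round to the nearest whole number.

expected recaptures ≈ 141

Expected recaptures E[R] = M·C / N.
E[R] = 875 × 2739 / 16972 = 2396625 / 16972 ≈ 141.2 → 141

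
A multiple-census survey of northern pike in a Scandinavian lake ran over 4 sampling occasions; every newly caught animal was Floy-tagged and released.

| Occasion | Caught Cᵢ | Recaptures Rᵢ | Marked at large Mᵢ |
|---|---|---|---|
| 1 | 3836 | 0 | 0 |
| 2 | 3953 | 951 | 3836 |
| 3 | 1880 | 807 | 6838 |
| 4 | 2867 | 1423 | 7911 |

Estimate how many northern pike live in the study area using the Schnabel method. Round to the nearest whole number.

N ≈ 15,938

Σ MᵢCᵢ = 0·3836 + 3836·3953 + 6838·1880 + 7911·2867 = 0 + 15163708 + 12855440 + 22680837 = 50699985
Σ Rᵢ = 0 + 951 + 807 + 1423 = 3181
N̂ = 50699985 / 3181 ≈ 15938.4 → 15938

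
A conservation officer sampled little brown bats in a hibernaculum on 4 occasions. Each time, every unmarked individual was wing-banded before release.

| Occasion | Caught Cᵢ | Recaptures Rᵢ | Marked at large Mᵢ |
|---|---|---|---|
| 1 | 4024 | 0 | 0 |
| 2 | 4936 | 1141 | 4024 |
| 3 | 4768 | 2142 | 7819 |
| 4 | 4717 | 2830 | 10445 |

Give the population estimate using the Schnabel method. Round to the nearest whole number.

Σ MᵢCᵢ = 0·4024 + 4024·4936 + 7819·4768 + 10445·4717 = 0 + 19862464 + 37280992 + 49269065 = 106412521
Σ Rᵢ = 0 + 1141 + 2142 + 2830 = 6113
N̂ = 106412521 / 6113 ≈ 17407.6 → 17408

N ≈ 17,408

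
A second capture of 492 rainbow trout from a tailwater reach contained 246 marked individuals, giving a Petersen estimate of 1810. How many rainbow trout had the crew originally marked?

From N = M·C/R: M = N·R / C = 1810·246 / 492 = 445260 / 492 = 905.

M = 905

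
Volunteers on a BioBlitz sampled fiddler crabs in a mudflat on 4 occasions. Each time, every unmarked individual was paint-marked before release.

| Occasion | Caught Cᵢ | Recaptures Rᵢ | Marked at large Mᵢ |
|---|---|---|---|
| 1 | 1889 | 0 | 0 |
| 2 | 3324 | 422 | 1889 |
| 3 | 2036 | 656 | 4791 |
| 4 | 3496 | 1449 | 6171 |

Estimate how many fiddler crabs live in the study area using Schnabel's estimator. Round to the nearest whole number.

Σ MᵢCᵢ = 0·1889 + 1889·3324 + 4791·2036 + 6171·3496 = 0 + 6279036 + 9754476 + 21573816 = 37607328
Σ Rᵢ = 0 + 422 + 656 + 1449 = 2527
N̂ = 37607328 / 2527 ≈ 14882.2 → 14882

N ≈ 14,882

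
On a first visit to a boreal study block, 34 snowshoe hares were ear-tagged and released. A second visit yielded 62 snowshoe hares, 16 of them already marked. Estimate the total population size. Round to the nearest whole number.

N = (34 × 62) / 16 = 2108 / 16 ≈ 131.8 → 132

N ≈ 132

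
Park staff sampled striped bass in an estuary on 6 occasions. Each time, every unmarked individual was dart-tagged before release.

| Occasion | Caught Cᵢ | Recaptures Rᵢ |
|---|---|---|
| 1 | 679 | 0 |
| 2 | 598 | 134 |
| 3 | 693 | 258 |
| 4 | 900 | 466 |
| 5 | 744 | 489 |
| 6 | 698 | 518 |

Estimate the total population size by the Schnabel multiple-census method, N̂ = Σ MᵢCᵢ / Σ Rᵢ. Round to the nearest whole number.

N ≈ 3055

Marked at large before each occasion: Mᵢ = Σⱼ<ᵢ (Cⱼ − Rⱼ) → M1=0, M2=679, M3=1143, M4=1578, M5=2012, M6=2267
Σ MᵢCᵢ = 0·679 + 679·598 + 1143·693 + 1578·900 + 2012·744 + 2267·698 = 0 + 406042 + 792099 + 1420200 + 1496928 + 1582366 = 5697635
Σ Rᵢ = 0 + 134 + 258 + 466 + 489 + 518 = 1865
N̂ = 5697635 / 1865 ≈ 3055.0 → 3055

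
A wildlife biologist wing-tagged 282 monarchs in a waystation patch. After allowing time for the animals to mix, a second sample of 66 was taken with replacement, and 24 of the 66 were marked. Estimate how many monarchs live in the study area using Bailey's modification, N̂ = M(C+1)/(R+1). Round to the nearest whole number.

N ≈ 756

N̂ = 282·(66+1)/(24+1) = 282·67/25 = 18894/25 ≈ 755.8 → 756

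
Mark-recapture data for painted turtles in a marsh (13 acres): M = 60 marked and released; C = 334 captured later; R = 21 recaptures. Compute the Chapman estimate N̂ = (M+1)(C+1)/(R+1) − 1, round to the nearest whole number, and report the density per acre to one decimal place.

density ≈ 71.4 painted turtles per acre

N̂ = 61·335/22 − 1 = 20435/22 − 1 ≈ 927.9 → 928
Density = N̂ / area = 928 / 13 ≈ 71.38 → 71.4 per acre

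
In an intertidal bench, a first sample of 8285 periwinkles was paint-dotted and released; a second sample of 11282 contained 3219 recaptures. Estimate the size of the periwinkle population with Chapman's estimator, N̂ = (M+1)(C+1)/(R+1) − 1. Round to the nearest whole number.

N ≈ 29,033

N̂ = (8285+1)(11282+1)/(3219+1) − 1 = 8286·11283/3220 − 1
= 93490938/3220 − 1 ≈ 29034.45 − 1 ≈ 29033.45 → 29033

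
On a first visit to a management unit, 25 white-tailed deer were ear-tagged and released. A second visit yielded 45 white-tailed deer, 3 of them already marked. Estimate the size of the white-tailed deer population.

N = 375

Lincoln-Petersen assumes M/N = R/C, so N = M·C / R.
N = (25 × 45) / 3 = 1125 / 3 = 375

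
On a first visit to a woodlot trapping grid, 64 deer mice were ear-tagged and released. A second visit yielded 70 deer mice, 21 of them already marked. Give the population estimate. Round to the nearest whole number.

N = (64 × 70) / 21 = 4480 / 21 ≈ 213.3 → 213

N ≈ 213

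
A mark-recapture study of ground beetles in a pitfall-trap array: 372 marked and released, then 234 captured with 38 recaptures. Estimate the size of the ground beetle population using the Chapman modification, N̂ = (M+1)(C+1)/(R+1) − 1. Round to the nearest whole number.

N̂ = (372+1)(234+1)/(38+1) − 1 = 373·235/39 − 1
= 87655/39 − 1 ≈ 2247.6 − 1 ≈ 2246.6 → 2247

N ≈ 2247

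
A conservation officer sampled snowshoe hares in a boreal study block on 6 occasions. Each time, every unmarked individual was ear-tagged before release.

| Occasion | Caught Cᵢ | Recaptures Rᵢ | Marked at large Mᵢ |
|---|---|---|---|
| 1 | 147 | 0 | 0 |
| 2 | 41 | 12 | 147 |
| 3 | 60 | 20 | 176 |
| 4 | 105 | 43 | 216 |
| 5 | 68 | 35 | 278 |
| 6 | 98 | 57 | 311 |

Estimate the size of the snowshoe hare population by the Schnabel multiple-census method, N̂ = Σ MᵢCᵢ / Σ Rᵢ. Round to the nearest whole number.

Σ MᵢCᵢ = 0·147 + 147·41 + 176·60 + 216·105 + 278·68 + 311·98 = 0 + 6027 + 10560 + 22680 + 18904 + 30478 = 88649
Σ Rᵢ = 0 + 12 + 20 + 43 + 35 + 57 = 167
N̂ = 88649 / 167 ≈ 530.8 → 531

N ≈ 531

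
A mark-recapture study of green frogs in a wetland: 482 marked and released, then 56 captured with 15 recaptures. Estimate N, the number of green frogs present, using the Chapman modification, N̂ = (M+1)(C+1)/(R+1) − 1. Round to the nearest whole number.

N̂ = (482+1)(56+1)/(15+1) − 1 = 483·57/16 − 1
= 27531/16 − 1 ≈ 1720.7 − 1 ≈ 1719.7 → 1720

N ≈ 1720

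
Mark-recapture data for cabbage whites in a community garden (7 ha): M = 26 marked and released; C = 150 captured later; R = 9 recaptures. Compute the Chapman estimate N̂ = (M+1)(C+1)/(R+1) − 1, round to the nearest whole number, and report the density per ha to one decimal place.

density ≈ 58.1 cabbage whites per ha

N̂ = 27·151/10 − 1 = 4077/10 − 1 ≈ 406.7 → 407
Density = N̂ / area = 407 / 7 ≈ 58.14 → 58.1 per ha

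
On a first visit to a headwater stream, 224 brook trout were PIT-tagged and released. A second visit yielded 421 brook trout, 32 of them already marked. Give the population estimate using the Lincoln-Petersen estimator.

N = 2947

N = (224 × 421) / 32 = 94304 / 32 = 2947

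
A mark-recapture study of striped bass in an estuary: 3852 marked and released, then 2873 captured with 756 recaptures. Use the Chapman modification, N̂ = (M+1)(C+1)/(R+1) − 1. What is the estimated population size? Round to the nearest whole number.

N̂ = (3852+1)(2873+1)/(756+1) − 1 = 3853·2874/757 − 1
= 11073522/757 − 1 ≈ 14628.2 − 1 ≈ 14627.2 → 14627

N ≈ 14,627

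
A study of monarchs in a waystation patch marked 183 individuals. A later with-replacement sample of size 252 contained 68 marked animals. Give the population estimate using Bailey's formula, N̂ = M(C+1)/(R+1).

N = 671

N̂ = 183·(252+1)/(68+1) = 183·253/69 = 46299/69 = 671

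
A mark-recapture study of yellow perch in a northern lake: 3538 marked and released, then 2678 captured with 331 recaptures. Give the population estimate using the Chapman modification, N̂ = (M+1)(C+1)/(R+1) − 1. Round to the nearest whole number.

N̂ = (3538+1)(2678+1)/(331+1) − 1 = 3539·2679/332 − 1
= 9480981/332 − 1 ≈ 28557.2 − 1 ≈ 28556.2 → 28556

N ≈ 28,556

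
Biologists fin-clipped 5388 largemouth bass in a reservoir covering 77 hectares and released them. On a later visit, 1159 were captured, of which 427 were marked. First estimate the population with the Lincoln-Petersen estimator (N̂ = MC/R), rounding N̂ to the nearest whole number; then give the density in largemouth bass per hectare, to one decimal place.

density ≈ 189.9 largemouth bass per hectare

N̂ = 5388·1159/427 = 6244692/427 ≈ 14624.6 → 14625
Density = N̂ / area = 14625 / 77 ≈ 189.94 → 189.9 per hectare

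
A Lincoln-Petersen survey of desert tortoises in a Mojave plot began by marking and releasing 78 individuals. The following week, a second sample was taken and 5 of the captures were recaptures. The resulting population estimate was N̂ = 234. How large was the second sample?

From N = M·C/R: C = N·R / M = 234·5 / 78 = 1170 / 78 = 15.

C = 15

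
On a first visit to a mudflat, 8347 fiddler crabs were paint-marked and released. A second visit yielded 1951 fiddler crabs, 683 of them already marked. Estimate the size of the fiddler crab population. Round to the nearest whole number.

N ≈ 23,843

N = (8347 × 1951) / 683 = 16284997 / 683 ≈ 23843.3 → 23843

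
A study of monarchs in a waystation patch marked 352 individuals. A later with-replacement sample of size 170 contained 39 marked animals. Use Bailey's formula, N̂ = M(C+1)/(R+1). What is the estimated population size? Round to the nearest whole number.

N̂ = 352·(170+1)/(39+1) = 352·171/40 = 60192/40 ≈ 1504.8 → 1505

N ≈ 1505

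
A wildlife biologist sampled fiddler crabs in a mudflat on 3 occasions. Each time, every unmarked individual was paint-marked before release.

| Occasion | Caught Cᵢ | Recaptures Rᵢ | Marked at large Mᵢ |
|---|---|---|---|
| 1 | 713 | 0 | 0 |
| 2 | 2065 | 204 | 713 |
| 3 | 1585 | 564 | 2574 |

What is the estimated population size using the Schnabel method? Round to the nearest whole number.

Σ MᵢCᵢ = 0·713 + 713·2065 + 2574·1585 = 0 + 1472345 + 4079790 = 5552135
Σ Rᵢ = 0 + 204 + 564 = 768
N̂ = 5552135 / 768 ≈ 7229.3 → 7229

N ≈ 7229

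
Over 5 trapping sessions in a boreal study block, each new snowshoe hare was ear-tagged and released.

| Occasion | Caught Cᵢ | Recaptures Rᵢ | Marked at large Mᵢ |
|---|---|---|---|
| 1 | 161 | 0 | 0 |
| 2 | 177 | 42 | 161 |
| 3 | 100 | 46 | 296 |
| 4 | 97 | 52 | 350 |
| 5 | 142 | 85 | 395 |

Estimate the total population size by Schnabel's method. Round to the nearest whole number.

Σ MᵢCᵢ = 0·161 + 161·177 + 296·100 + 350·97 + 395·142 = 0 + 28497 + 29600 + 33950 + 56090 = 148137
Σ Rᵢ = 0 + 42 + 46 + 52 + 85 = 225
N̂ = 148137 / 225 ≈ 658.4 → 658

N ≈ 658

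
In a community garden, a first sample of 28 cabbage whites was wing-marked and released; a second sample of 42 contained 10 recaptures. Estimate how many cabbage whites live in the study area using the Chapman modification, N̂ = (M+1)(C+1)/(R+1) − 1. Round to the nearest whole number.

N̂ = (28+1)(42+1)/(10+1) − 1 = 29·43/11 − 1
= 1247/11 − 1 ≈ 113.4 − 1 ≈ 112.4 → 112

N ≈ 112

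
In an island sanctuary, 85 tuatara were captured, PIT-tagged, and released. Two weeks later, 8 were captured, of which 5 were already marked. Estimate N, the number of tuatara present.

N = 136

N = (85 × 8) / 5 = 680 / 5 = 136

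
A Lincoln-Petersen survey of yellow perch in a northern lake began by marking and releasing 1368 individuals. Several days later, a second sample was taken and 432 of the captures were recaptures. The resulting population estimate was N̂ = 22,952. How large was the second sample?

C = 7248

From N = M·C/R: C = N·R / M = 22952·432 / 1368 = 9915264 / 1368 = 7248.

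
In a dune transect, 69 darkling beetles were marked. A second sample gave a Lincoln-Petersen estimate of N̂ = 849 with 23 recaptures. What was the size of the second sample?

From N = M·C/R: C = N·R / M = 849·23 / 69 = 19527 / 69 = 283.

C = 283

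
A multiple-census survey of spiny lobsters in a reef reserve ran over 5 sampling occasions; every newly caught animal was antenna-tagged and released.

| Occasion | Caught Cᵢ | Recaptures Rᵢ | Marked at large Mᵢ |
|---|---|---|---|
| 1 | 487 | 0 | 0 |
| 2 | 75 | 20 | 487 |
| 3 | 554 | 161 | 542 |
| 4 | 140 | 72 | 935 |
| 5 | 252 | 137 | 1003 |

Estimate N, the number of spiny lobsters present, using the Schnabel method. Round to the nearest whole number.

Σ MᵢCᵢ = 0·487 + 487·75 + 542·554 + 935·140 + 1003·252 = 0 + 36525 + 300268 + 130900 + 252756 = 720449
Σ Rᵢ = 0 + 20 + 161 + 72 + 137 = 390
N̂ = 720449 / 390 ≈ 1847.3 → 1847

N ≈ 1847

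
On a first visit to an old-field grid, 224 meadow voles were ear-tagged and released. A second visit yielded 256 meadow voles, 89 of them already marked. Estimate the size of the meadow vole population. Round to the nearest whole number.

N = (224 × 256) / 89 = 57344 / 89 ≈ 644.3 → 644

N ≈ 644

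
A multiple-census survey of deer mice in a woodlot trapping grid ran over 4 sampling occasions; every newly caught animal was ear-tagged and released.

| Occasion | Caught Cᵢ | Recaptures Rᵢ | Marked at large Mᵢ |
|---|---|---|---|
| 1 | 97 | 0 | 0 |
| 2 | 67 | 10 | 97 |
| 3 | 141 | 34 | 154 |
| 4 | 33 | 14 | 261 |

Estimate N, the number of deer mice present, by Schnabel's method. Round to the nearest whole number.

Σ MᵢCᵢ = 0·97 + 97·67 + 154·141 + 261·33 = 0 + 6499 + 21714 + 8613 = 36826
Σ Rᵢ = 0 + 10 + 34 + 14 = 58
N̂ = 36826 / 58 ≈ 634.9 → 635

N ≈ 635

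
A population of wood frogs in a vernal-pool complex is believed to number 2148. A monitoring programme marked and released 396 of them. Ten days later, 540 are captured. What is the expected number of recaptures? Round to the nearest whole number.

The marked fraction of the population is 396/2148, so in a sample of 540 expect C·(M/N) marked.
E[R] = 396 × 540 / 2148 = 213840 / 2148 ≈ 99.6 → 100

expected recaptures ≈ 100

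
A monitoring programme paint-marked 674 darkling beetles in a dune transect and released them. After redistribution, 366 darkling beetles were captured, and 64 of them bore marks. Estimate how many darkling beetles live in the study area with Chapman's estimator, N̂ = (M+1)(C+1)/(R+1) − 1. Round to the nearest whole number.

N̂ = (674+1)(366+1)/(64+1) − 1 = 675·367/65 − 1
= 247725/65 − 1 ≈ 3811.2 − 1 ≈ 3810.2 → 3810

N ≈ 3810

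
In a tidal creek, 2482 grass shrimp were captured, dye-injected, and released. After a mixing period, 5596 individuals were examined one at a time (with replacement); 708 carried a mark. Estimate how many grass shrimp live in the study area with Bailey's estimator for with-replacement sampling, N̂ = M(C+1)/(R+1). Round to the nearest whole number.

N̂ = 2482·(5596+1)/(708+1) = 2482·5597/709 = 13891754/709 ≈ 19593.4 → 19593

N ≈ 19,593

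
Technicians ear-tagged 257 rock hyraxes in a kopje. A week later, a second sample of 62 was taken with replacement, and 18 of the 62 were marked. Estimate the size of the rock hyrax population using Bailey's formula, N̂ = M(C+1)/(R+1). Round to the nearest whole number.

N ≈ 852

N̂ = 257·(62+1)/(18+1) = 257·63/19 = 16191/19 ≈ 852.2 → 852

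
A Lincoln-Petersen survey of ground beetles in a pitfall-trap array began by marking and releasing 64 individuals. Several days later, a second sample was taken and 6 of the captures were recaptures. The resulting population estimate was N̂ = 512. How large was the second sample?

From N = M·C/R: C = N·R / M = 512·6 / 64 = 3072 / 64 = 48.

C = 48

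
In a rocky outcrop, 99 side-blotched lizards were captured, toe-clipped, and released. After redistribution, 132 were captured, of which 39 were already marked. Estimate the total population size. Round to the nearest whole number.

N = (99 × 132) / 39 = 13068 / 39 ≈ 335.1 → 335

N ≈ 335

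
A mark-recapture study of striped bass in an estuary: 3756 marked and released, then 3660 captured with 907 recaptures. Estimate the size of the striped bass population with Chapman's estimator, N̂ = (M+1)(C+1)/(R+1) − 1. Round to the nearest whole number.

N̂ = (3756+1)(3660+1)/(907+1) − 1 = 3757·3661/908 − 1
= 13754377/908 − 1 ≈ 15148.0 − 1 ≈ 15147.0 → 15147

N ≈ 15,147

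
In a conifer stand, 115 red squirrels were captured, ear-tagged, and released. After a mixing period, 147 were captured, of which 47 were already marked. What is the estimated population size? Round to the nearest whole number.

N = (115 × 147) / 47 = 16905 / 47 ≈ 359.7 → 360

N ≈ 360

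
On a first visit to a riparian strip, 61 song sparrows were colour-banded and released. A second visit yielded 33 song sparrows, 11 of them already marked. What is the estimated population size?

The marked fraction in the recapture sample should equal the marked fraction in the population: 11/33 = 61/N.
N = (61 × 33) / 11 = 2013 / 11 = 183

N = 183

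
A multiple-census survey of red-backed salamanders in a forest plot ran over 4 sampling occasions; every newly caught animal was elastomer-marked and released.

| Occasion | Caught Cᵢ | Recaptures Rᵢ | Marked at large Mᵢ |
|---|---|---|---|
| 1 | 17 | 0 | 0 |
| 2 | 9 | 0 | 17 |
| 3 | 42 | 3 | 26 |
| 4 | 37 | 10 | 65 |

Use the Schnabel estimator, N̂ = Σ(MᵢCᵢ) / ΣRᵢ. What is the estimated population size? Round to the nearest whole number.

N ≈ 281

Σ MᵢCᵢ = 0·17 + 17·9 + 26·42 + 65·37 = 0 + 153 + 1092 + 2405 = 3650
Σ Rᵢ = 0 + 0 + 3 + 10 = 13
N̂ = 3650 / 13 ≈ 280.8 → 281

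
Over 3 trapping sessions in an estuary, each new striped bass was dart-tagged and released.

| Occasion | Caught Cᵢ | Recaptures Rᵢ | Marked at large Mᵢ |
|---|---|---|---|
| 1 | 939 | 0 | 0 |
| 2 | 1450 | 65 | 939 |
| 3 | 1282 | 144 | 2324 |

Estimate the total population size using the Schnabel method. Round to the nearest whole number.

Σ MᵢCᵢ = 0·939 + 939·1450 + 2324·1282 = 0 + 1361550 + 2979368 = 4340918
Σ Rᵢ = 0 + 65 + 144 = 209
N̂ = 4340918 / 209 ≈ 20769.9 → 20770

N ≈ 20,770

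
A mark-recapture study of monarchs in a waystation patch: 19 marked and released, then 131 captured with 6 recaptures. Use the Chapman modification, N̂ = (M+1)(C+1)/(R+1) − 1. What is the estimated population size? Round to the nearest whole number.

N ≈ 376

N̂ = (19+1)(131+1)/(6+1) − 1 = 20·132/7 − 1
= 2640/7 − 1 ≈ 377.1 − 1 ≈ 376.1 → 376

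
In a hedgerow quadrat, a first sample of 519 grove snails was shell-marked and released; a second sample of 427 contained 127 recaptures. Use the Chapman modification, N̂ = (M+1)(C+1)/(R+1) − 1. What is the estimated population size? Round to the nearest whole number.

N̂ = (519+1)(427+1)/(127+1) − 1 = 520·428/128 − 1
= 222560/128 − 1 ≈ 1738.8 − 1 ≈ 1737.8 → 1738

N ≈ 1738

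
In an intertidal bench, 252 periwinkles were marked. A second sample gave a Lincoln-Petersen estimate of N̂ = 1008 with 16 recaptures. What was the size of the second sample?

From N = M·C/R: C = N·R / M = 1008·16 / 252 = 16128 / 252 = 64.

C = 64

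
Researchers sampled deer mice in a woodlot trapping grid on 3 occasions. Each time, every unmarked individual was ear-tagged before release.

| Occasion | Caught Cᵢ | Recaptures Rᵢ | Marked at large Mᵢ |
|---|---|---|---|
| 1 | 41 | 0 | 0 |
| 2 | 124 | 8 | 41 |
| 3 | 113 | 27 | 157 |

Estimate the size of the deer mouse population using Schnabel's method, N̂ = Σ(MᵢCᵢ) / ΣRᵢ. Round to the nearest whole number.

N ≈ 652

Σ MᵢCᵢ = 0·41 + 41·124 + 157·113 = 0 + 5084 + 17741 = 22825
Σ Rᵢ = 0 + 8 + 27 = 35
N̂ = 22825 / 35 ≈ 652.1 → 652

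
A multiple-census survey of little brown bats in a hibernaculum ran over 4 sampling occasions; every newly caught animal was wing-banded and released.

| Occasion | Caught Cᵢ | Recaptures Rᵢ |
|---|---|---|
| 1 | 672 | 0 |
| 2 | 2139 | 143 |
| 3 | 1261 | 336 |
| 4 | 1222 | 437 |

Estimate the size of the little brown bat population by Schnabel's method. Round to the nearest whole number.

N ≈ 10,035

Marked at large before each occasion: Mᵢ = Σⱼ<ᵢ (Cⱼ − Rⱼ) → M1=0, M2=672, M3=2668, M4=3593
Σ MᵢCᵢ = 0·672 + 672·2139 + 2668·1261 + 3593·1222 = 0 + 1437408 + 3364348 + 4390646 = 9192402
Σ Rᵢ = 0 + 143 + 336 + 437 = 916
N̂ = 9192402 / 916 ≈ 10035.4 → 10035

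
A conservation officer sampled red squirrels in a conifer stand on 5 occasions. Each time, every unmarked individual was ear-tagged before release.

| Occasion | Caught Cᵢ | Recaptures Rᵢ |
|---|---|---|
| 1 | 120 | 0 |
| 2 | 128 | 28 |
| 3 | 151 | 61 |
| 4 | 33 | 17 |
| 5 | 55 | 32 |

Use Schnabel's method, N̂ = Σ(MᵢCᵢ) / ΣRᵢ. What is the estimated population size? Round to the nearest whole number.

N ≈ 556

Marked at large before each occasion: Mᵢ = Σⱼ<ᵢ (Cⱼ − Rⱼ) → M1=0, M2=120, M3=220, M4=310, M5=326
Σ MᵢCᵢ = 0·120 + 120·128 + 220·151 + 310·33 + 326·55 = 0 + 15360 + 33220 + 10230 + 17930 = 76740
Σ Rᵢ = 0 + 28 + 61 + 17 + 32 = 138
N̂ = 76740 / 138 ≈ 556.1 → 556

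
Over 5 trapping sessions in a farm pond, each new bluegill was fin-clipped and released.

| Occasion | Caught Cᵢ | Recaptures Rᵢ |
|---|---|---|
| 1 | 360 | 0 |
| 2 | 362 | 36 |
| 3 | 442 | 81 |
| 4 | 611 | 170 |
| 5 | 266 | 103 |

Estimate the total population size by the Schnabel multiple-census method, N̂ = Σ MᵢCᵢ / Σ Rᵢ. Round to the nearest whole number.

N ≈ 3767

Marked at large before each occasion: Mᵢ = Σⱼ<ᵢ (Cⱼ − Rⱼ) → M1=0, M2=360, M3=686, M4=1047, M5=1488
Σ MᵢCᵢ = 0·360 + 360·362 + 686·442 + 1047·611 + 1488·266 = 0 + 130320 + 303212 + 639717 + 395808 = 1469057
Σ Rᵢ = 0 + 36 + 81 + 170 + 103 = 390
N̂ = 1469057 / 390 ≈ 3766.8 → 3767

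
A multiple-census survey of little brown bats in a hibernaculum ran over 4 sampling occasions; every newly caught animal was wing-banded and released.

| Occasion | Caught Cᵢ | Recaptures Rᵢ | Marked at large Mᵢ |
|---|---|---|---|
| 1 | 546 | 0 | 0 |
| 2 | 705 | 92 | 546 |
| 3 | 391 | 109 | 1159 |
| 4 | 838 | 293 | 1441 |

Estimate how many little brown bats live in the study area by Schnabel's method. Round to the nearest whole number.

Σ MᵢCᵢ = 0·546 + 546·705 + 1159·391 + 1441·838 = 0 + 384930 + 453169 + 1207558 = 2045657
Σ Rᵢ = 0 + 92 + 109 + 293 = 494
N̂ = 2045657 / 494 ≈ 4141.0 → 4141

N ≈ 4141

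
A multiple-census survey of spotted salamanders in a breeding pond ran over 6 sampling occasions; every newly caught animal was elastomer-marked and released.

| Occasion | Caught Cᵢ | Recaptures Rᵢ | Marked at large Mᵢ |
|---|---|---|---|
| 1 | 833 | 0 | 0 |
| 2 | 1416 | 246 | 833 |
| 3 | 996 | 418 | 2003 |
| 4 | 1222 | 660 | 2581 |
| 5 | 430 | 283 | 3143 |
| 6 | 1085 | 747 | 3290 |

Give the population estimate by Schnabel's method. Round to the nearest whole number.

N ≈ 4779

Σ MᵢCᵢ = 0·833 + 833·1416 + 2003·996 + 2581·1222 + 3143·430 + 3290·1085 = 0 + 1179528 + 1994988 + 3153982 + 1351490 + 3569650 = 11249638
Σ Rᵢ = 0 + 246 + 418 + 660 + 283 + 747 = 2354
N̂ = 11249638 / 2354 ≈ 4778.9 → 4779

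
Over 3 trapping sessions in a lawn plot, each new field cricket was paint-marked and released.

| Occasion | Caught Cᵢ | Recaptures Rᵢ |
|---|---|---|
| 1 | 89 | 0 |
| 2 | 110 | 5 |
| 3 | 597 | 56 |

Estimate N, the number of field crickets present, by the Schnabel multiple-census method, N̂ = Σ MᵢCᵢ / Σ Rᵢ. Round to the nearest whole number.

N ≈ 2059

Marked at large before each occasion: Mᵢ = Σⱼ<ᵢ (Cⱼ − Rⱼ) → M1=0, M2=89, M3=194
Σ MᵢCᵢ = 0·89 + 89·110 + 194·597 = 0 + 9790 + 115818 = 125608
Σ Rᵢ = 0 + 5 + 56 = 61
N̂ = 125608 / 61 ≈ 2059.1 → 2059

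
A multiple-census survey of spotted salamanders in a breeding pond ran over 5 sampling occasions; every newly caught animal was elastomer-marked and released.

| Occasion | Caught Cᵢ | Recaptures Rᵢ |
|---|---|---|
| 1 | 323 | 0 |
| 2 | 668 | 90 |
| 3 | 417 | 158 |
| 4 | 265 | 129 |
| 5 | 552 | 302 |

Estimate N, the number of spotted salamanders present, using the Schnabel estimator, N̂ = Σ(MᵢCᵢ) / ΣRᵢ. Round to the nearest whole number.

Marked at large before each occasion: Mᵢ = Σⱼ<ᵢ (Cⱼ − Rⱼ) → M1=0, M2=323, M3=901, M4=1160, M5=1296
Σ MᵢCᵢ = 0·323 + 323·668 + 901·417 + 1160·265 + 1296·552 = 0 + 215764 + 375717 + 307400 + 715392 = 1614273
Σ Rᵢ = 0 + 90 + 158 + 129 + 302 = 679
N̂ = 1614273 / 679 ≈ 2377.4 → 2377

N ≈ 2377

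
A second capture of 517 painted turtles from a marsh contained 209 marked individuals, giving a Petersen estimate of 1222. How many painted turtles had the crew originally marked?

M = 494

From N = M·C/R: M = N·R / C = 1222·209 / 517 = 255398 / 517 = 494.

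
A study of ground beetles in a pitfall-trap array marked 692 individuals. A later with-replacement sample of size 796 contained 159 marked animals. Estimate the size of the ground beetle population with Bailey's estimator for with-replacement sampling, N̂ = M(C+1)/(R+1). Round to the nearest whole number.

N ≈ 3447

N̂ = 692·(796+1)/(159+1) = 692·797/160 = 551524/160 ≈ 3447.0 → 3447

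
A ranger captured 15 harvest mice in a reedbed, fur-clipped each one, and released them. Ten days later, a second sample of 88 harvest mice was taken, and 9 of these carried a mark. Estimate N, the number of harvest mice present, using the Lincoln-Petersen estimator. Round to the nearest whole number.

N ≈ 147

The marked fraction in the recapture sample should equal the marked fraction in the population: 9/88 = 15/N.
N = (15 × 88) / 9 = 1320 / 9 ≈ 146.7 → 147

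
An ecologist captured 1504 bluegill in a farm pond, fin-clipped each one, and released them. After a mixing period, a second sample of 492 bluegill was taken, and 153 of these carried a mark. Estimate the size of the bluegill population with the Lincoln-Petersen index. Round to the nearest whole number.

N ≈ 4836

If marked individuals mix randomly, R/C ≈ M/N, giving N ≈ M·C/R.
N = (1504 × 492) / 153 = 739968 / 153 ≈ 4836.4 → 4836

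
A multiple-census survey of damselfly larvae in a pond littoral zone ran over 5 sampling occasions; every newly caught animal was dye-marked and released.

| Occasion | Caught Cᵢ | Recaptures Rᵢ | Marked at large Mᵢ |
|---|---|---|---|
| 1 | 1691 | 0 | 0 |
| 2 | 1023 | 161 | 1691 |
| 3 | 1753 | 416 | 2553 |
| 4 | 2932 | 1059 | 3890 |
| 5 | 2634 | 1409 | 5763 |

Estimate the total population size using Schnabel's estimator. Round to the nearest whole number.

Σ MᵢCᵢ = 0·1691 + 1691·1023 + 2553·1753 + 3890·2932 + 5763·2634 = 0 + 1729893 + 4475409 + 11405480 + 15179742 = 32790524
Σ Rᵢ = 0 + 161 + 416 + 1059 + 1409 = 3045
N̂ = 32790524 / 3045 ≈ 10768.6 → 10769

N ≈ 10,769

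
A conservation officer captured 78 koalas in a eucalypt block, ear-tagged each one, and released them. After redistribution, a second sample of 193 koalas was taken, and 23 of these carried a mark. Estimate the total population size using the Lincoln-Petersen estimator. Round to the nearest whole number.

N = (78 × 193) / 23 = 15054 / 23 ≈ 654.5 → 655

N ≈ 655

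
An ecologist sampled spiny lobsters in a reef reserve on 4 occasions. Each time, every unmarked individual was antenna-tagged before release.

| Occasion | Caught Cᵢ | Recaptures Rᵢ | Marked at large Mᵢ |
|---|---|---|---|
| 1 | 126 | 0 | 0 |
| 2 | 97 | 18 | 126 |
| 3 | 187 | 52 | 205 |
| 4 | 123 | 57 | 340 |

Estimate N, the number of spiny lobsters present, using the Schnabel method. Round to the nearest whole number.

Σ MᵢCᵢ = 0·126 + 126·97 + 205·187 + 340·123 = 0 + 12222 + 38335 + 41820 = 92377
Σ Rᵢ = 0 + 18 + 52 + 57 = 127
N̂ = 92377 / 127 ≈ 727.4 → 727

N ≈ 727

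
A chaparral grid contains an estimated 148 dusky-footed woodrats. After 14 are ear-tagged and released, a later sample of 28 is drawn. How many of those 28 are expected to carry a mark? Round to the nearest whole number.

expected recaptures ≈ 3

Expected recaptures E[R] = M·C / N.
E[R] = 14 × 28 / 148 = 392 / 148 ≈ 2.6 → 3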